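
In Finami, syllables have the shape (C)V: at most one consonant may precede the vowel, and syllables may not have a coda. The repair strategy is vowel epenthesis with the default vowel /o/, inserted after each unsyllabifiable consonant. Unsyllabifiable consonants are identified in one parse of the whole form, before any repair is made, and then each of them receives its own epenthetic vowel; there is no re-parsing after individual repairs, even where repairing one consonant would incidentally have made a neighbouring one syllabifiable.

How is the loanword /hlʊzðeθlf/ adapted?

The consonants /h/, /z/, /θ/, /l/, /f/ cannot be parsed into a legal (C)V syllable (no codas are permitted; onsets are limited to one consonant).
Epenthesis after each stranded consonant: /h/ → /ho/, /z/ → /zo/, /θ/ → /θo/, /l/ → /lo/, /f/ → /fo/.

holʊzoðeθolofo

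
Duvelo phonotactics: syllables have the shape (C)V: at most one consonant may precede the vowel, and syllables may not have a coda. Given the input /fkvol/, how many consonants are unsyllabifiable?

3

Syllabifying with onset maximization leaves /f/, /k/, /l/ stranded (no codas are permitted; onsets are limited to one consonant).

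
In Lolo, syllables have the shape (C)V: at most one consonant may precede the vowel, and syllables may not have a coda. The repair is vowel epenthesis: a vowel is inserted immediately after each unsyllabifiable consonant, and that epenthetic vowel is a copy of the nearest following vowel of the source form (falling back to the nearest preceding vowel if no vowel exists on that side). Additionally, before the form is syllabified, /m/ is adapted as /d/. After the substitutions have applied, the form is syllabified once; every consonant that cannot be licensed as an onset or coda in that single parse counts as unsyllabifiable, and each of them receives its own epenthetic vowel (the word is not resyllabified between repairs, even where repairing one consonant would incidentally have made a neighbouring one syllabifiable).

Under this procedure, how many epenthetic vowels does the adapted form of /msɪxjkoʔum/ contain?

After substitution the input is /dsɪxjkoʔud/.
The unsyllabifiable consonants are /d/, /x/, /j/, /d/; each receives one epenthetic vowel.

4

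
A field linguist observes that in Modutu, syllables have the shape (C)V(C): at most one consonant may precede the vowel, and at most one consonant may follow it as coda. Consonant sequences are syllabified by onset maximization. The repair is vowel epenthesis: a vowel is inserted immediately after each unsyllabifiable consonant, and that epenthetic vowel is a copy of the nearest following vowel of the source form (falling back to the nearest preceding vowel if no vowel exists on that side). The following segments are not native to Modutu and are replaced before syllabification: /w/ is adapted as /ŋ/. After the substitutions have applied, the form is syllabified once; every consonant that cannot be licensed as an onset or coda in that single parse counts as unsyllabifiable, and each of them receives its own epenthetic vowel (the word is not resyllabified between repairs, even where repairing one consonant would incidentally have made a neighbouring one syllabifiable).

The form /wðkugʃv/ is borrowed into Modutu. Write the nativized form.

ŋuðukugʃuvu

Substitution: /w/ → /ŋ/, giving /ŋðkugʃv/.
The consonants /ŋ/, /ð/, /ʃ/, /v/ cannot be parsed into a legal (C)V(C) syllable (at most one coda consonant is licensed; onsets are limited to one consonant).
Inserting the epenthetic vowel yields /ŋ/ → /ŋu/, /ð/ → /ðu/, /ʃ/ → /ʃu/, /v/ → /vu/.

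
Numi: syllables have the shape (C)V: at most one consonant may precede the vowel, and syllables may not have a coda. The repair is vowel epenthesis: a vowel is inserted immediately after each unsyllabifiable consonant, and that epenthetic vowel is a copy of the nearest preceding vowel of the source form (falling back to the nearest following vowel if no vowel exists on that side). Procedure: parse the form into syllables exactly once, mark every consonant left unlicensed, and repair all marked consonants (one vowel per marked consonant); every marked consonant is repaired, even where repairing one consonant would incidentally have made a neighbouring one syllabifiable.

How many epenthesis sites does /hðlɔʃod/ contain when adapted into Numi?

The unsyllabifiable consonants are /h/, /ð/, /d/; each receives one epenthetic vowel.

3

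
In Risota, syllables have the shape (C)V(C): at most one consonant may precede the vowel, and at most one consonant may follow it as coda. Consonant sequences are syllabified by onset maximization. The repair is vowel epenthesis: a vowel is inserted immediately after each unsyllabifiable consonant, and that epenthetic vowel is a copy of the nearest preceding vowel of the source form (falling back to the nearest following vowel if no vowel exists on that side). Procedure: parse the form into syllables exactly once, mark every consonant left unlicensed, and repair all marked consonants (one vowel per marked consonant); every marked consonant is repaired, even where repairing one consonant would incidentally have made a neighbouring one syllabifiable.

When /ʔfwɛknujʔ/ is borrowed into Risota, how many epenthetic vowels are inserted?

3

The unsyllabifiable consonants are /ʔ/, /f/, /ʔ/; each receives one epenthetic vowel.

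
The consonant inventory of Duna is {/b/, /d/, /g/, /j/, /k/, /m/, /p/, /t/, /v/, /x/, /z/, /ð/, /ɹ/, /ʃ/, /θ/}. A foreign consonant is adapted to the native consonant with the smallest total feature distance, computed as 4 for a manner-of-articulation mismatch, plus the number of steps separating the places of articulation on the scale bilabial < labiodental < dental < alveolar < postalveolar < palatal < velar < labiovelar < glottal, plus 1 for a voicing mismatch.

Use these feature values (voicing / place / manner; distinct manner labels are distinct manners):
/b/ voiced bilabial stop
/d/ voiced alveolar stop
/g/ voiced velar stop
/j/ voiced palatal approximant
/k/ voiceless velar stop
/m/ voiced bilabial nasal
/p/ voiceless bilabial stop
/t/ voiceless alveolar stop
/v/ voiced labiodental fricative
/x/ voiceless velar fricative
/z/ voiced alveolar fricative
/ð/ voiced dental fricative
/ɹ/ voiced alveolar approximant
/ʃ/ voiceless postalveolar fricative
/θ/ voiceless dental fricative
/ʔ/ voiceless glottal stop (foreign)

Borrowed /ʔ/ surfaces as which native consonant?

k

/k/ is closest: same manner (stop), place distance 2 (glottal→velar), same voicing; total 2. Next closest is /g/ at distance 3.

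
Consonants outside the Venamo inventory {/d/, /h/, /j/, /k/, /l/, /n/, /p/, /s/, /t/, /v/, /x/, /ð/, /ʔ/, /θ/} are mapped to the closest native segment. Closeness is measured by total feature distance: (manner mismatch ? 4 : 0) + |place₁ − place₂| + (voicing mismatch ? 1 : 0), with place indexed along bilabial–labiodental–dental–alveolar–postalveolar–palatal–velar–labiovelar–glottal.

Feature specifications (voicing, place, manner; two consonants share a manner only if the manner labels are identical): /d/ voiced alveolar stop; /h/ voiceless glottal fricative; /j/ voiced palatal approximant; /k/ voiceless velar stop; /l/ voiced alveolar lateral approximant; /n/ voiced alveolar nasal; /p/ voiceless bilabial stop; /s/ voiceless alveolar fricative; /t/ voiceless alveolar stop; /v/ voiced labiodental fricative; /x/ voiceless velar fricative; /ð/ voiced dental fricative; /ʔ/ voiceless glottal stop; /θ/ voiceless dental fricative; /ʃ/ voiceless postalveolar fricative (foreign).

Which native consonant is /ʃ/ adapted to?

/s/ is closest: same manner (fricative), place distance 1 (postalveolar→alveolar), same voicing; total 1. Next closest is /x/ at distance 2.

s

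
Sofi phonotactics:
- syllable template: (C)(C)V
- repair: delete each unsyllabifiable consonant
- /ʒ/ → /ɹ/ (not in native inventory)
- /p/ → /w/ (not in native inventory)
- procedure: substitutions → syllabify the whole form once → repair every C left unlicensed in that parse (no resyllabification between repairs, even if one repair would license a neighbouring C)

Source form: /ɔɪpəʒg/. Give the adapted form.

ɔɪwə

Substitution: /p/ → /w/, /ʒ/ → /ɹ/, giving /ɔɪwəɹg/.
Syllabifying with onset maximization leaves /ɹ/, /g/ stranded (no codas are permitted; onsets may contain at most 2 consonants).
Each unlicensed consonant is deleted: /ɹ/, /g/.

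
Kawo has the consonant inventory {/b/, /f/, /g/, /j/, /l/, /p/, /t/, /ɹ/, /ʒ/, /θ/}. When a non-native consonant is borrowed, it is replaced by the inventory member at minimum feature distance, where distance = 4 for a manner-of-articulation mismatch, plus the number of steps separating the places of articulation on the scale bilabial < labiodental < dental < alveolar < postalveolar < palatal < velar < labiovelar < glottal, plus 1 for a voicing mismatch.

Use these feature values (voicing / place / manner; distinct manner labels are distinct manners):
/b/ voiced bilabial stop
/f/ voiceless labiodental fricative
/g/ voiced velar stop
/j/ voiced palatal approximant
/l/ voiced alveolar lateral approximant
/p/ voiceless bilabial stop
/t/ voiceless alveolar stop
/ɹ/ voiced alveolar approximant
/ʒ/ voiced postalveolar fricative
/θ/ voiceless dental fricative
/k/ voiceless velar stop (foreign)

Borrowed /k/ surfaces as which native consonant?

g

/g/ is closest: same manner (stop), place distance 0 (velar→velar), voicing differs (+1); total 1. Next closest is /t/ at distance 3.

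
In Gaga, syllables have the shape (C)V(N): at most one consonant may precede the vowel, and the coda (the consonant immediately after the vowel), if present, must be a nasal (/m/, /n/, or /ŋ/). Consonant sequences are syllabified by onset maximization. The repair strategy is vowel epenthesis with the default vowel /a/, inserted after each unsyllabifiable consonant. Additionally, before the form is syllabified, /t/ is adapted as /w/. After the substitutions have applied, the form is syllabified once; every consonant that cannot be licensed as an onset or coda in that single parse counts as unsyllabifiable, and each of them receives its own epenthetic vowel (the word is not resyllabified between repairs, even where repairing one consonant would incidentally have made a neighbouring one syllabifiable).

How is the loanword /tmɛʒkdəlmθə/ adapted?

Substitution: /t/ → /w/, giving /wmɛʒkdəlmθə/.
Under (C)V(N), the unsyllabifiable consonants are /w/, /ʒ/, /k/, /l/, /m/ (only a nasal (/m/, /n/, or /ŋ/) is licensed in coda position; onsets are limited to one consonant).
Inserting the epenthetic vowel yields /w/ → /wa/, /ʒ/ → /ʒa/, /k/ → /ka/, /l/ → /la/, /m/ → /ma/.

wamɛʒakadəlamaθə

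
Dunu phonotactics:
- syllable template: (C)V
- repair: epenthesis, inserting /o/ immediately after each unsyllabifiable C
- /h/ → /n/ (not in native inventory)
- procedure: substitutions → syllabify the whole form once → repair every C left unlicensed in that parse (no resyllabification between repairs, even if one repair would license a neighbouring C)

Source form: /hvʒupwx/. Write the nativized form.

Substitution: /h/ → /n/, giving /nvʒupwx/.
The consonants /n/, /v/, /p/, /w/, /x/ cannot be parsed into a legal (C)V syllable (no codas are permitted; onsets are limited to one consonant).
Epenthesis after each stranded consonant: /n/ → /no/, /v/ → /vo/, /p/ → /po/, /w/ → /wo/, /x/ → /xo/.

novoʒupowoxo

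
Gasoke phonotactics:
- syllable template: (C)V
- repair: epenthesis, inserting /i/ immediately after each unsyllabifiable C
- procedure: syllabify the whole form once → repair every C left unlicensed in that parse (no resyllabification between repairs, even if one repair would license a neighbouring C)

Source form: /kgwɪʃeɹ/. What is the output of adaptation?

kigiwɪʃeɹi

Under (C)V, the unsyllabifiable consonants are /k/, /g/, /ɹ/ (no codas are permitted; onsets are limited to one consonant).
Each unlicensed consonant becomes the onset of a new syllable: /k/ → /ki/, /g/ → /gi/, /ɹ/ → /ɹi/.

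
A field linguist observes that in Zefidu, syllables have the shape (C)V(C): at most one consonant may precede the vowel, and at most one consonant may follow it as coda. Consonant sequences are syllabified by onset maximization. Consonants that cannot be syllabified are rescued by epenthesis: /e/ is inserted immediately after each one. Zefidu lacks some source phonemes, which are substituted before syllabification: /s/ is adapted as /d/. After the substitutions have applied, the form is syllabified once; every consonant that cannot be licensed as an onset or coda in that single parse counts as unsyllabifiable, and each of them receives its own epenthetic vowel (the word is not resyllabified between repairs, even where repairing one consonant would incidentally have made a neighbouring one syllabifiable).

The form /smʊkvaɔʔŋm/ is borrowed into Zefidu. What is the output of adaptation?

Substitution: /s/ → /d/, giving /dmʊkvaɔʔŋm/.
The consonants /d/, /ŋ/, /m/ cannot be parsed into a legal (C)V(C) syllable (at most one coda consonant is licensed; onsets are limited to one consonant).
Each unlicensed consonant becomes the onset of a new syllable: /d/ → /de/, /ŋ/ → /ŋe/, /m/ → /me/.

demʊkvaɔʔŋeme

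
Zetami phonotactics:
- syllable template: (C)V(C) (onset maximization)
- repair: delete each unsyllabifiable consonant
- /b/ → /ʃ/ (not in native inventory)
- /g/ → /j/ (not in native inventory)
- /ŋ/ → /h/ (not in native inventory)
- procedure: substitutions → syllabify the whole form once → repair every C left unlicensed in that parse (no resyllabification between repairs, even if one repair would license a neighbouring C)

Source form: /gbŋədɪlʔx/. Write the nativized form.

Substitution: /g/ → /j/, /b/ → /ʃ/, /ŋ/ → /h/, giving /jʃhədɪlʔx/.
Syllabifying with onset maximization leaves /j/, /ʃ/, /ʔ/, /x/ stranded (at most one coda consonant is licensed; onsets are limited to one consonant).
Deletion applies to /j/, /ʃ/, /ʔ/, /x/.

hədɪl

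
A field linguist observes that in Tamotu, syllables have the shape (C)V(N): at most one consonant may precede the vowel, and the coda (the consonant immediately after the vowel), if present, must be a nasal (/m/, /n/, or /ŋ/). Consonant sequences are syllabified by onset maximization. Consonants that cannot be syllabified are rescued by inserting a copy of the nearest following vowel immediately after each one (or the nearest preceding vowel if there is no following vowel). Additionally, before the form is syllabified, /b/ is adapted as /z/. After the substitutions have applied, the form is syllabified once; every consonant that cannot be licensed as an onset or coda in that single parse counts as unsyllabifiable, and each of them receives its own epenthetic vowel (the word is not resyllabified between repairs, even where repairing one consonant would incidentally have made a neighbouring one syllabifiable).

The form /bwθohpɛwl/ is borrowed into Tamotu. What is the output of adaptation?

zowoθohɛpɛwɛlɛ

Substitution: /b/ → /z/, giving /zwθohpɛwl/.
Under (C)V(N), the unsyllabifiable consonants are /z/, /w/, /h/, /w/, /l/ (only a nasal (/m/, /n/, or /ŋ/) is licensed in coda position; onsets are limited to one consonant).
Inserting the epenthetic vowel yields /z/ → /zo/, /w/ → /wo/, /h/ → /hɛ/, /w/ → /wɛ/, /l/ → /lɛ/.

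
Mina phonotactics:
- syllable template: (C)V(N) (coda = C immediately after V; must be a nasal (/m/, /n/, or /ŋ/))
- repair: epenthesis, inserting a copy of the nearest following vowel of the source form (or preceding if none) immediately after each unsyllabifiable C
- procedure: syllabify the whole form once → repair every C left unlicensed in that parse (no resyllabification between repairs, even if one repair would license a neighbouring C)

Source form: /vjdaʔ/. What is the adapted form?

vajadaʔa

The consonants /v/, /j/, /ʔ/ cannot be parsed into a legal (C)V(N) syllable (only a nasal (/m/, /n/, or /ŋ/) is licensed in coda position; onsets are limited to one consonant).
Each unlicensed consonant becomes the onset of a new syllable: /v/ → /va/, /j/ → /ja/, /ʔ/ → /ʔa/.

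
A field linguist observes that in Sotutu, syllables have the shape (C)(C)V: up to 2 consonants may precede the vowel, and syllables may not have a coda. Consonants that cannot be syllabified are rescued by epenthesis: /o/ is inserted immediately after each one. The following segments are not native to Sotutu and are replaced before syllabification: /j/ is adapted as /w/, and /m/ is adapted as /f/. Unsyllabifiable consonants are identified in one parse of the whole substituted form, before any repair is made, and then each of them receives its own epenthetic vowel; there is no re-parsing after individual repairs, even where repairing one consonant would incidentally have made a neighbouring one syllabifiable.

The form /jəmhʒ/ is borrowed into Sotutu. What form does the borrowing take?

Substitution: /j/ → /w/, /m/ → /f/, giving /wəfhʒ/.
Under (C)(C)V, the unsyllabifiable consonants are /f/, /h/, /ʒ/ (no codas are permitted; onsets may contain at most 2 consonants).
Inserting the epenthetic vowel yields /f/ → /fo/, /h/ → /ho/, /ʒ/ → /ʒo/.

wəfohoʒo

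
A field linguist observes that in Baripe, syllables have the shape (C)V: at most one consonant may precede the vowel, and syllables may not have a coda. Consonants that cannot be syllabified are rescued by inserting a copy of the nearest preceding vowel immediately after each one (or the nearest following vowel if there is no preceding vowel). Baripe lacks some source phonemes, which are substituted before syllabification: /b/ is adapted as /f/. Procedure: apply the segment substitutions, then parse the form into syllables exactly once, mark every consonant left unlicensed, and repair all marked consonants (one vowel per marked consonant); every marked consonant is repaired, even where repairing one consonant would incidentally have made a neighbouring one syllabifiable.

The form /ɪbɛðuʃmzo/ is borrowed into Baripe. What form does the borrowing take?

ɪfɛðuʃumuzo

Substitution: /b/ → /f/, giving /ɪfɛðuʃmzo/.
Under (C)V, the unsyllabifiable consonants are /ʃ/, /m/ (no codas are permitted; onsets are limited to one consonant).
Epenthesis after each stranded consonant: /ʃ/ → /ʃu/, /m/ → /mu/.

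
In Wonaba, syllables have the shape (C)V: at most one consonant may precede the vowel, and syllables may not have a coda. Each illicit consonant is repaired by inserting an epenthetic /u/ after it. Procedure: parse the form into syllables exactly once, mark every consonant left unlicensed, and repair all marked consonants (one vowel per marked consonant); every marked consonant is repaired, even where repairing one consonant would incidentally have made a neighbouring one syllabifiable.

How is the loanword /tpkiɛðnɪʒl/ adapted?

Under (C)V, the unsyllabifiable consonants are /t/, /p/, /ð/, /ʒ/, /l/ (no codas are permitted; onsets are limited to one consonant).
Epenthesis after each stranded consonant: /t/ → /tu/, /p/ → /pu/, /ð/ → /ðu/, /ʒ/ → /ʒu/, /l/ → /lu/.

tupukiɛðunɪʒulu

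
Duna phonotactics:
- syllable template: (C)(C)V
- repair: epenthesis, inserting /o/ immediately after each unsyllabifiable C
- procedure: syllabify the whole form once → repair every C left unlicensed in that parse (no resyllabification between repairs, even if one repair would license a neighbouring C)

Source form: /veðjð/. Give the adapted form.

veðojoðo

Syllabifying with onset maximization leaves /ð/, /j/, /ð/ stranded (no codas are permitted; onsets may contain at most 2 consonants).
Inserting the epenthetic vowel yields /ð/ → /ðo/, /j/ → /jo/, /ð/ → /ðo/.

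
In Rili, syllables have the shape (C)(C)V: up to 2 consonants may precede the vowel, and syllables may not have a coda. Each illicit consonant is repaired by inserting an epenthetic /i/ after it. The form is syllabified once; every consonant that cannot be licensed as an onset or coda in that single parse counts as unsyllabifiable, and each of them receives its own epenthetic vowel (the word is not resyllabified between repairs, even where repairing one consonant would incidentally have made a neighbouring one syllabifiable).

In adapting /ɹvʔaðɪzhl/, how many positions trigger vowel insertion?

The unsyllabifiable consonants are /ɹ/, /z/, /h/, /l/; each receives one epenthetic vowel.

4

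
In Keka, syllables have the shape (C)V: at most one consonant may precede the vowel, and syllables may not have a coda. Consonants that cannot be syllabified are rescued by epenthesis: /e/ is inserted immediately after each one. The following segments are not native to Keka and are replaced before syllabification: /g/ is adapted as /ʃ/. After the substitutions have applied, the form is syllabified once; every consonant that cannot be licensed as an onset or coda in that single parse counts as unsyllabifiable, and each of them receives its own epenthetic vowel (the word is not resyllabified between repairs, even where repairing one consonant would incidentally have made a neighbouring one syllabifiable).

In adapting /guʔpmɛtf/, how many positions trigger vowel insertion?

4

After substitution the input is /ʃuʔpmɛtf/.
The unsyllabifiable consonants are /ʔ/, /p/, /t/, /f/; each receives one epenthetic vowel.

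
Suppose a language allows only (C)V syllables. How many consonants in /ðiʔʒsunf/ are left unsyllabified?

The consonants /ʔ/, /ʒ/, /n/, /f/ cannot be parsed into a legal (C)V syllable (no codas are permitted; onsets are limited to one consonant).

4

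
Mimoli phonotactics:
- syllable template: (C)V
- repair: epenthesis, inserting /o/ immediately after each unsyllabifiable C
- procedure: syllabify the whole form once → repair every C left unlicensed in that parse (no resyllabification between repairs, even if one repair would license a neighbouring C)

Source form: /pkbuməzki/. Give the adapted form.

The consonants /p/, /k/, /z/ cannot be parsed into a legal (C)V syllable (no codas are permitted; onsets are limited to one consonant).
Epenthesis after each stranded consonant: /p/ → /po/, /k/ → /ko/, /z/ → /zo/.

pokobuməzoki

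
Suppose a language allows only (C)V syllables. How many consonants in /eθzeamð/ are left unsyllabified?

Under (C)V, the unsyllabifiable consonants are /θ/, /m/, /ð/ (no codas are permitted; onsets are limited to one consonant).

3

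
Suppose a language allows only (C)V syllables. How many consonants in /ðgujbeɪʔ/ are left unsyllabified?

The consonants /ð/, /j/, /ʔ/ cannot be parsed into a legal (C)V syllable (no codas are permitted; onsets are limited to one consonant).

3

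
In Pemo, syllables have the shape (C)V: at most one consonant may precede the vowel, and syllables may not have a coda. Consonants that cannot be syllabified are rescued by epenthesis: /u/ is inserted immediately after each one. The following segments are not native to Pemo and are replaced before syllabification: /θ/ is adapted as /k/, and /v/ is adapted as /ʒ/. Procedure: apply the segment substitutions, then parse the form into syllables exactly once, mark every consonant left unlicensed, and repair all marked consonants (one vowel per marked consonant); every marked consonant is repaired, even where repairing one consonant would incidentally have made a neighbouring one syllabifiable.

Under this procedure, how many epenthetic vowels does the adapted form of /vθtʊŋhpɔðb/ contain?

After substitution the input is /ʒktʊŋhpɔðb/.
The unsyllabifiable consonants are /ʒ/, /k/, /ŋ/, /h/, /ð/, /b/; each receives one epenthetic vowel.

6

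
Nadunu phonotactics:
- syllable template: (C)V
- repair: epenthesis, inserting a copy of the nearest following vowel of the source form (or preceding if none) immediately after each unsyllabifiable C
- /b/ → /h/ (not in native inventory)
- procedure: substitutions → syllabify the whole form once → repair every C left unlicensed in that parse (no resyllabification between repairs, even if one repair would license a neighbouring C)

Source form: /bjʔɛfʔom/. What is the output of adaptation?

hɛjɛʔɛfoʔomo

Substitution: /b/ → /h/, giving /hjʔɛfʔom/.
The consonants /h/, /j/, /f/, /m/ cannot be parsed into a legal (C)V syllable (no codas are permitted; onsets are limited to one consonant).
Inserting the epenthetic vowel yields /h/ → /hɛ/, /j/ → /jɛ/, /f/ → /fo/, /m/ → /mo/.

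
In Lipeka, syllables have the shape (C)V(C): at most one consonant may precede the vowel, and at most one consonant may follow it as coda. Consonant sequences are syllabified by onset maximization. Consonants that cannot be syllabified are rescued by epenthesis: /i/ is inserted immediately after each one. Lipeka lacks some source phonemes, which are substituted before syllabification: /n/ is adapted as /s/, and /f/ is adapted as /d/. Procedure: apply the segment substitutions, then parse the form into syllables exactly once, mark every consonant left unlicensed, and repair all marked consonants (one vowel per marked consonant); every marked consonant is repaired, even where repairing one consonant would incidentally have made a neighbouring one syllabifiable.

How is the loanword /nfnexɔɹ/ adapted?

sidisexɔɹ

Substitution: /n/ → /s/, /f/ → /d/, giving /sdsexɔɹ/.
Under (C)V(C), the unsyllabifiable consonants are /s/, /d/ (at most one coda consonant is licensed; onsets are limited to one consonant).
Epenthesis after each stranded consonant: /s/ → /si/, /d/ → /di/.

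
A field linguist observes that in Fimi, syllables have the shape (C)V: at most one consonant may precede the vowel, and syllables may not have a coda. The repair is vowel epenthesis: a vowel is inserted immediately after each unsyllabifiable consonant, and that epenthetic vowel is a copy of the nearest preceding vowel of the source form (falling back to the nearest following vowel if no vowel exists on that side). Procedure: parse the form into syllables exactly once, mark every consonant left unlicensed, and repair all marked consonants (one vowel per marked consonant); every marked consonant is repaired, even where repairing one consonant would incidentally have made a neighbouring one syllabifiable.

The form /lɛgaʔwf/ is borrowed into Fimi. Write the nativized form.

The consonants /ʔ/, /w/, /f/ cannot be parsed into a legal (C)V syllable (no codas are permitted; onsets are limited to one consonant).
Epenthesis after each stranded consonant: /ʔ/ → /ʔa/, /w/ → /wa/, /f/ → /fa/.

lɛgaʔawafa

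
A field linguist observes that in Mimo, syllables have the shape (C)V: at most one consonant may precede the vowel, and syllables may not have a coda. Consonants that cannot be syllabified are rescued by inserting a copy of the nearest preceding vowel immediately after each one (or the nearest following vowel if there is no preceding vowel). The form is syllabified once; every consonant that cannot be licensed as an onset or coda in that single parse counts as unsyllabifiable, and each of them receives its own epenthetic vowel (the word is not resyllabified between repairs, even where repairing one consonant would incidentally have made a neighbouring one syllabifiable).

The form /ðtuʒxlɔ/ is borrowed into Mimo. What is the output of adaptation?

Syllabifying with onset maximization leaves /ð/, /ʒ/, /x/ stranded (no codas are permitted; onsets are limited to one consonant).
Epenthesis after each stranded consonant: /ð/ → /ðu/, /ʒ/ → /ʒu/, /x/ → /xu/.

ðutuʒuxulɔ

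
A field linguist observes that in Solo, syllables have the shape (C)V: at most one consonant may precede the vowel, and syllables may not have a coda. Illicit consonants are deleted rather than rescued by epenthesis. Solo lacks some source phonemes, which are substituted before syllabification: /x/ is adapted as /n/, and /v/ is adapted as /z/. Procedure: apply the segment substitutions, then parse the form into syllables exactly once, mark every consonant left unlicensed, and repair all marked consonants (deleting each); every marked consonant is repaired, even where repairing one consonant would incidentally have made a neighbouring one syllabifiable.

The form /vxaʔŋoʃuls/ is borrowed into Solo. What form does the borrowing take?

naŋoʃu

Substitution: /v/ → /z/, /x/ → /n/, giving /znaʔŋoʃuls/.
The consonants /z/, /ʔ/, /l/, /s/ cannot be parsed into a legal (C)V syllable (no codas are permitted; onsets are limited to one consonant).
Each unlicensed consonant is deleted: /z/, /ʔ/, /l/, /s/.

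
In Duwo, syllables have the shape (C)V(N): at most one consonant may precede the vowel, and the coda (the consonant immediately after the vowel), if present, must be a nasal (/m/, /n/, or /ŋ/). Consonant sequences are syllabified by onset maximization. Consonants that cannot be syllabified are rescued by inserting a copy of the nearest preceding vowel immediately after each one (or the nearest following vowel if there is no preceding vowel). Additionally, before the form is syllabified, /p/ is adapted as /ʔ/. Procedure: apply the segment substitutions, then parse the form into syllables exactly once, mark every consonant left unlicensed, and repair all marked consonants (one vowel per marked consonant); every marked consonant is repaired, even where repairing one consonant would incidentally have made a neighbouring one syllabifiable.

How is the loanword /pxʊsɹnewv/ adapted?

Substitution: /p/ → /ʔ/, giving /ʔxʊsɹnewv/.
Under (C)V(N), the unsyllabifiable consonants are /ʔ/, /s/, /ɹ/, /w/, /v/ (only a nasal (/m/, /n/, or /ŋ/) is licensed in coda position; onsets are limited to one consonant).
Each unlicensed consonant becomes the onset of a new syllable: /ʔ/ → /ʔʊ/, /s/ → /sʊ/, /ɹ/ → /ɹʊ/, /w/ → /we/, /v/ → /ve/.

ʔʊxʊsʊɹʊneweve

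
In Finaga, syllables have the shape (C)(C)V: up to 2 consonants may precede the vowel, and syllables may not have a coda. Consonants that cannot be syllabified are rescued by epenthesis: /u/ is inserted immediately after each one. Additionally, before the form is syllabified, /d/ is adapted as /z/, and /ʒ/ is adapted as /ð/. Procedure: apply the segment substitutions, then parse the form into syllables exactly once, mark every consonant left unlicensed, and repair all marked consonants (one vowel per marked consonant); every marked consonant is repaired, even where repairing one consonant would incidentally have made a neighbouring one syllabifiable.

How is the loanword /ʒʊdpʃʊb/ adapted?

ðʊzupʃʊbu

Substitution: /ʒ/ → /ð/, /d/ → /z/, giving /ðʊzpʃʊb/.
The consonants /z/, /b/ cannot be parsed into a legal (C)(C)V syllable (no codas are permitted; onsets may contain at most 2 consonants).
Epenthesis after each stranded consonant: /z/ → /zu/, /b/ → /bu/.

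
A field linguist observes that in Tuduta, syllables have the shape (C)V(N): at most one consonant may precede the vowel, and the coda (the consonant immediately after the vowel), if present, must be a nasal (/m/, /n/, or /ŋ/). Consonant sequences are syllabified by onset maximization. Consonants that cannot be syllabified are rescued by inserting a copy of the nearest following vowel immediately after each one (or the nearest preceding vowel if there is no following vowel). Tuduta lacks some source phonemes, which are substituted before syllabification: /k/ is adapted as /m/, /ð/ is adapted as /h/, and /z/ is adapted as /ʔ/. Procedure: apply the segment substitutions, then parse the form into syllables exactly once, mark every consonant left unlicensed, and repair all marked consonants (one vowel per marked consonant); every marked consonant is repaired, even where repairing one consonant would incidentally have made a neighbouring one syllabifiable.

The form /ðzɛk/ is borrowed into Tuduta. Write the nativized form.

Substitution: /ð/ → /h/, /z/ → /ʔ/, /k/ → /m/, giving /hʔɛm/.
Under (C)V(N), the unsyllabifiable consonants are /h/ (only a nasal (/m/, /n/, or /ŋ/) is licensed in coda position; onsets are limited to one consonant).
Inserting the epenthetic vowel yields /h/ → /hɛ/.

hɛʔɛm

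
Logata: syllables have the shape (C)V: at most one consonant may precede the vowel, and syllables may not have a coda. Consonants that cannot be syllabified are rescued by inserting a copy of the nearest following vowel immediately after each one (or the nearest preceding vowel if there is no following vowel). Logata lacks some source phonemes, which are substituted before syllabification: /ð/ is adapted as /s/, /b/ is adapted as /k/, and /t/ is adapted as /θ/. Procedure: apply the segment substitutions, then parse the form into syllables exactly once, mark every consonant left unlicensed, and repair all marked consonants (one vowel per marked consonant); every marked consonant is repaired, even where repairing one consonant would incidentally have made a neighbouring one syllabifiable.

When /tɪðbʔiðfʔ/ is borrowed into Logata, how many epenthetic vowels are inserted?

5

After substitution the input is /θɪskʔisfʔ/.
The unsyllabifiable consonants are /s/, /k/, /s/, /f/, /ʔ/; each receives one epenthetic vowel.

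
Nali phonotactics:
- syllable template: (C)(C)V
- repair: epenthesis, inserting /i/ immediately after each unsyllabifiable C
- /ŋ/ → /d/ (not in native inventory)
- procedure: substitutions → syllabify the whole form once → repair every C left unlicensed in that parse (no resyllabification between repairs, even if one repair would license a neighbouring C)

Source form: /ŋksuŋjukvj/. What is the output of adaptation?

diksudjukiviji

Substitution: /ŋ/ → /d/, giving /dksudjukvj/.
The consonants /d/, /k/, /v/, /j/ cannot be parsed into a legal (C)(C)V syllable (no codas are permitted; onsets may contain at most 2 consonants).
Inserting the epenthetic vowel yields /d/ → /di/, /k/ → /ki/, /v/ → /vi/, /j/ → /ji/.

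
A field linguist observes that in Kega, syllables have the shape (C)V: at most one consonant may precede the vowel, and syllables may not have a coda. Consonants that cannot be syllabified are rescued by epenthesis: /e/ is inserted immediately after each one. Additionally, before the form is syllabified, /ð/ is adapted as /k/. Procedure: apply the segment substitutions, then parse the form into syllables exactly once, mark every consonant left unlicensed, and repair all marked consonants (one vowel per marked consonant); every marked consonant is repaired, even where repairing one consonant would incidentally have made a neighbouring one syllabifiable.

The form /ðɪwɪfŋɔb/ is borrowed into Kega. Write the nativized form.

Substitution: /ð/ → /k/, giving /kɪwɪfŋɔb/.
The consonants /f/, /b/ cannot be parsed into a legal (C)V syllable (no codas are permitted; onsets are limited to one consonant).
Epenthesis after each stranded consonant: /f/ → /fe/, /b/ → /be/.

kɪwɪfeŋɔbe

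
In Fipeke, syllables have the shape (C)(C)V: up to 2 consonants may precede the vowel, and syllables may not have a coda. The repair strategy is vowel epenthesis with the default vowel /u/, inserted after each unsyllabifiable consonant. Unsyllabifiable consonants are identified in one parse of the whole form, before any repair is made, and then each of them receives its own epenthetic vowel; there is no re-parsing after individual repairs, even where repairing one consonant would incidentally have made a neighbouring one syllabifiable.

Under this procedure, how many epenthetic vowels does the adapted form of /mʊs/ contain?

The unsyllabifiable consonants are /s/; each receives one epenthetic vowel.

1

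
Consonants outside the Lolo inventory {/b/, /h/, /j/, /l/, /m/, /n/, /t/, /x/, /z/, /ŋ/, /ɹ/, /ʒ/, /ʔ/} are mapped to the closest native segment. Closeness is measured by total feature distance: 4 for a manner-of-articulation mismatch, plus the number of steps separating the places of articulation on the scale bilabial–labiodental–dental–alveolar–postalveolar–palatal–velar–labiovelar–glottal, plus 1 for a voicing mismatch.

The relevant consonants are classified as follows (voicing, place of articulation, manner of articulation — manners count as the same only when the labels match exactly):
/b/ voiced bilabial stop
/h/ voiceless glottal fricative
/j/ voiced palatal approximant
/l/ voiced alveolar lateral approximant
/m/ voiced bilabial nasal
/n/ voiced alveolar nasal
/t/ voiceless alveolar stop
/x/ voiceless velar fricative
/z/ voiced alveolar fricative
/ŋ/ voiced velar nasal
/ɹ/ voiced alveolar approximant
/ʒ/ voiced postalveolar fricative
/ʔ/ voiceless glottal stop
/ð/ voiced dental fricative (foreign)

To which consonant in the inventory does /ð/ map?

z

/z/ is closest: same manner (fricative), place distance 1 (dental→alveolar), same voicing; total 1. Next closest is /ʒ/ at distance 2.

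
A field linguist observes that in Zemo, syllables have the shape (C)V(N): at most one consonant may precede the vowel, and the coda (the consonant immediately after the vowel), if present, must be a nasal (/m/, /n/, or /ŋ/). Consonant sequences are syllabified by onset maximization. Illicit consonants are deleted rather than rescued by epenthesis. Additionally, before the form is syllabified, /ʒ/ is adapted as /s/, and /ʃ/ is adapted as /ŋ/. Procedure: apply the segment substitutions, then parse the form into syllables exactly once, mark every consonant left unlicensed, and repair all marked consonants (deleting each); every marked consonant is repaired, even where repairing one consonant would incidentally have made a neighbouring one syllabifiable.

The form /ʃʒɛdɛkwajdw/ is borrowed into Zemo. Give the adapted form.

sɛdɛwa

Substitution: /ʃ/ → /ŋ/, /ʒ/ → /s/, giving /ŋsɛdɛkwajdw/.
Under (C)V(N), the unsyllabifiable consonants are /ŋ/, /k/, /j/, /d/, /w/ (only a nasal (/m/, /n/, or /ŋ/) is licensed in coda position; onsets are limited to one consonant).
Deleting the stranded consonants removes /ŋ/, /k/, /j/, /d/, /w/.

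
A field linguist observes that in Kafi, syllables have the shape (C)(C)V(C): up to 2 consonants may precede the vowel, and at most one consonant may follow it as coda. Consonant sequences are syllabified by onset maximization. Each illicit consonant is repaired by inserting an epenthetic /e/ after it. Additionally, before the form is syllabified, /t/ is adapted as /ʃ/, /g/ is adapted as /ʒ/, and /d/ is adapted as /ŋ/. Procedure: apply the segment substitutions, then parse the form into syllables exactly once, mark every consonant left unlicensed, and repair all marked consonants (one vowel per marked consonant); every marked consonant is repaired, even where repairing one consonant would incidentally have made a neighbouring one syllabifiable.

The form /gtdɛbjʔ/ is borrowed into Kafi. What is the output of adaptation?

ʒeʃŋɛbjeʔe

Substitution: /g/ → /ʒ/, /t/ → /ʃ/, /d/ → /ŋ/, giving /ʒʃŋɛbjʔ/.
The consonants /ʒ/, /j/, /ʔ/ cannot be parsed into a legal (C)(C)V(C) syllable (at most one coda consonant is licensed; onsets may contain at most 2 consonants).
Epenthesis after each stranded consonant: /ʒ/ → /ʒe/, /j/ → /je/, /ʔ/ → /ʔe/.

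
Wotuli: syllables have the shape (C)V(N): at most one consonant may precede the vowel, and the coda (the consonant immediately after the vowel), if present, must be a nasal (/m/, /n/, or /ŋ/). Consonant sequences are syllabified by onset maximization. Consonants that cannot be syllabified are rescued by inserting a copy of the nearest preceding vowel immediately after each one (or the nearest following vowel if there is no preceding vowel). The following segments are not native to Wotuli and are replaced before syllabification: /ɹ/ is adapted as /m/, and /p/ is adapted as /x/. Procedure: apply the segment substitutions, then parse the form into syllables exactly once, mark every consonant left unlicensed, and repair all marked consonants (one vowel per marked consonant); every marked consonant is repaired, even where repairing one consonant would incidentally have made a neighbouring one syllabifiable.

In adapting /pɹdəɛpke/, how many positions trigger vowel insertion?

3

After substitution the input is /xmdəɛxke/.
The unsyllabifiable consonants are /x/, /m/, /x/; each receives one epenthetic vowel.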